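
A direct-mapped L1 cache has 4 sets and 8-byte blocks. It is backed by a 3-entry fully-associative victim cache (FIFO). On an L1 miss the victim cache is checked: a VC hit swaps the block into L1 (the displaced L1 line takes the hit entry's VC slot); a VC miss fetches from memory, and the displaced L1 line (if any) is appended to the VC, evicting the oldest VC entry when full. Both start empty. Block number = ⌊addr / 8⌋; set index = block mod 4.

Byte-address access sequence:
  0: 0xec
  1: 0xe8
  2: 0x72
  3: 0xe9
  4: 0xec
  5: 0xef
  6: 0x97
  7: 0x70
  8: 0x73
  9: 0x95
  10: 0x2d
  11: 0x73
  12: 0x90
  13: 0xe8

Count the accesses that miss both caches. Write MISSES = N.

  [0] addr=0xec blk=29 s=1: MISS | VC []
  [1] addr=0xe8 blk=29 s=1: L1-HIT | VC []
  [2] addr=0x72 blk=14 s=2: MISS | VC []
  [3] addr=0xe9 blk=29 s=1: L1-HIT | VC []
  [4] addr=0xec blk=29 s=1: L1-HIT | VC []
  [5] addr=0xef blk=29 s=1: L1-HIT | VC []
  [6] addr=0x97 blk=18 s=2: MISS | VC [14]
  [7] addr=0x70 blk=14 s=2: VC-HIT | VC [18]
  [8] addr=0x73 blk=14 s=2: L1-HIT | VC [18]
  [9] addr=0x95 blk=18 s=2: VC-HIT | VC [14]
  [10] addr=0x2d blk=5 s=1: MISS | VC [14, 29]
  [11] addr=0x73 blk=14 s=2: VC-HIT | VC [18, 29]
  [12] addr=0x90 blk=18 s=2: VC-HIT | VC [14, 29]
  [13] addr=0xe8 blk=29 s=1: VC-HIT | VC [14, 5]

MISSES = 4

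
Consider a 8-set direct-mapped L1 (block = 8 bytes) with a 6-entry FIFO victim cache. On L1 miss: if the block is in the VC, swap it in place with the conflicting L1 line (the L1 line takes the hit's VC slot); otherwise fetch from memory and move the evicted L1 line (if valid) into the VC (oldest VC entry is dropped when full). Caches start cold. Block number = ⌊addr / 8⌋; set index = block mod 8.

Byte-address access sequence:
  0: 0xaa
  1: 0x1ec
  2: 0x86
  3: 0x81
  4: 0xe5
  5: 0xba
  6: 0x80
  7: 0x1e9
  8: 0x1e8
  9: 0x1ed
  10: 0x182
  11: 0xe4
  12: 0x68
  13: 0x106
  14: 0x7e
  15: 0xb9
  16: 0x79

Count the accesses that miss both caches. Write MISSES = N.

MISSES = 9

#0 0xaa→b21/s5 MISS; vc=[]
#1 0x1ec→b61/s5 MISS; vc=[21]
#2 0x86→b16/s0 MISS; vc=[21]
#3 0x81→b16/s0 L1-HIT; vc=[21]
#4 0xe5→b28/s4 MISS; vc=[21]
#5 0xba→b23/s7 MISS; vc=[21]
#6 0x80→b16/s0 L1-HIT; vc=[21]
#7 0x1e9→b61/s5 L1-HIT; vc=[21]
#8 0x1e8→b61/s5 L1-HIT; vc=[21]
#9 0x1ed→b61/s5 L1-HIT; vc=[21]
#10 0x182→b48/s0 MISS; vc=[21,16]
#11 0xe4→b28/s4 L1-HIT; vc=[21,16]
#12 0x68→b13/s5 MISS; vc=[21,16,61]
#13 0x106→b32/s0 MISS; vc=[21,16,61,48]
#14 0x7e→b15/s7 MISS; vc=[21,16,61,48,23]
#15 0xb9→b23/s7 VC-HIT; vc=[21,16,61,48,15]
#16 0x79→b15/s7 VC-HIT; vc=[21,16,61,48,23]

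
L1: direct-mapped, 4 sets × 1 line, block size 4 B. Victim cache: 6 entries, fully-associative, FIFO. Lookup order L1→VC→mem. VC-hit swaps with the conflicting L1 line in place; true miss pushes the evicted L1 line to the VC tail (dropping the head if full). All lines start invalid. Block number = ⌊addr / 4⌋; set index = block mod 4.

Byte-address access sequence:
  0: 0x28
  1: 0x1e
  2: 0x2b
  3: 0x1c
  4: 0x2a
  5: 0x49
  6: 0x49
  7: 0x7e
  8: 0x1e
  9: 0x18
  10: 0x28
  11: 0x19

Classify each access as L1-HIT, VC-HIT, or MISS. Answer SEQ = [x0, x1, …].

0: 0x28 (blk 10, set 2) → MISS  vc=[]
1: 0x1e (blk 7, set 3) → MISS  vc=[]
2: 0x2b (blk 10, set 2) → L1-HIT  vc=[]
3: 0x1c (blk 7, set 3) → L1-HIT  vc=[]
4: 0x2a (blk 10, set 2) → L1-HIT  vc=[]
5: 0x49 (blk 18, set 2) → MISS  vc=[10]
6: 0x49 (blk 18, set 2) → L1-HIT  vc=[10]
7: 0x7e (blk 31, set 3) → MISS  vc=[10, 7]
8: 0x1e (blk 7, set 3) → VC-HIT  vc=[10, 31]
9: 0x18 (blk 6, set 2) → MISS  vc=[10, 31, 18]
10: 0x28 (blk 10, set 2) → VC-HIT  vc=[6, 31, 18]
11: 0x19 (blk 6, set 2) → VC-HIT  vc=[10, 31, 18]

SEQ = [MISS, MISS, L1-HIT, L1-HIT, L1-HIT, MISS, L1-HIT, MISS, VC-HIT, MISS, VC-HIT, VC-HIT]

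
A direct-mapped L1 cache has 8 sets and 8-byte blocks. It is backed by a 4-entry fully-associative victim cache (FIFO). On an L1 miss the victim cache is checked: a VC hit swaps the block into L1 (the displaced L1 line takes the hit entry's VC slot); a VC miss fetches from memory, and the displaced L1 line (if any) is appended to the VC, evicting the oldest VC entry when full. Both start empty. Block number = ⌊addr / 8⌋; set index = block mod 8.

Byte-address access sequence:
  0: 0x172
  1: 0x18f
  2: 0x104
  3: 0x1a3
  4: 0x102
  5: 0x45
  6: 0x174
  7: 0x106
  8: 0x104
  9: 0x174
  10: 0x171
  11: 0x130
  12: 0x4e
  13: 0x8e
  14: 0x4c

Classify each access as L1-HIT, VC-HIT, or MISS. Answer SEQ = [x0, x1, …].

0: 0x172 (blk 46, set 6) → MISS  vc=[]
1: 0x18f (blk 49, set 1) → MISS  vc=[]
2: 0x104 (blk 32, set 0) → MISS  vc=[]
3: 0x1a3 (blk 52, set 4) → MISS  vc=[]
4: 0x102 (blk 32, set 0) → L1-HIT  vc=[]
5: 0x45 (blk 8, set 0) → MISS  vc=[32]
6: 0x174 (blk 46, set 6) → L1-HIT  vc=[32]
7: 0x106 (blk 32, set 0) → VC-HIT  vc=[8]
8: 0x104 (blk 32, set 0) → L1-HIT  vc=[8]
9: 0x174 (blk 46, set 6) → L1-HIT  vc=[8]
10: 0x171 (blk 46, set 6) → L1-HIT  vc=[8]
11: 0x130 (blk 38, set 6) → MISS  vc=[8, 46]
12: 0x4e (blk 9, set 1) → MISS  vc=[8, 46, 49]
13: 0x8e (blk 17, set 1) → MISS  vc=[8, 46, 49, 9]
14: 0x4c (blk 9, set 1) → VC-HIT  vc=[8, 46, 49, 17]

SEQ = [MISS, MISS, MISS, MISS, L1-HIT, MISS, L1-HIT, VC-HIT, L1-HIT, L1-HIT, L1-HIT, MISS, MISS, MISS, VC-HIT]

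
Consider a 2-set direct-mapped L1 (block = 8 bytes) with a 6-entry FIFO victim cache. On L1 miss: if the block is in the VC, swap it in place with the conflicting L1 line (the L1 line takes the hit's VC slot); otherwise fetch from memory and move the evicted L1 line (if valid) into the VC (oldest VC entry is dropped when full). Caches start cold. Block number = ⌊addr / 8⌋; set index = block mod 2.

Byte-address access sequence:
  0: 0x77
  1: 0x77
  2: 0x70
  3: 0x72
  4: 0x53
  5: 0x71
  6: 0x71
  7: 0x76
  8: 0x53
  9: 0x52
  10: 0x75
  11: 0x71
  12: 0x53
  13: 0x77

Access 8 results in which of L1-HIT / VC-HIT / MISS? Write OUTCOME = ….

OUTCOME = VC-HIT

#0 0x77→b14/s0 MISS; vc=[]
#1 0x77→b14/s0 L1-HIT; vc=[]
#2 0x70→b14/s0 L1-HIT; vc=[]
#3 0x72→b14/s0 L1-HIT; vc=[]
#4 0x53→b10/s0 MISS; vc=[14]
#5 0x71→b14/s0 VC-HIT; vc=[10]
#6 0x71→b14/s0 L1-HIT; vc=[10]
#7 0x76→b14/s0 L1-HIT; vc=[10]
#8 0x53→b10/s0 VC-HIT; vc=[14]
#9 0x52→b10/s0 L1-HIT; vc=[14]
#10 0x75→b14/s0 VC-HIT; vc=[10]
#11 0x71→b14/s0 L1-HIT; vc=[10]
#12 0x53→b10/s0 VC-HIT; vc=[14]
#13 0x77→b14/s0 VC-HIT; vc=[10]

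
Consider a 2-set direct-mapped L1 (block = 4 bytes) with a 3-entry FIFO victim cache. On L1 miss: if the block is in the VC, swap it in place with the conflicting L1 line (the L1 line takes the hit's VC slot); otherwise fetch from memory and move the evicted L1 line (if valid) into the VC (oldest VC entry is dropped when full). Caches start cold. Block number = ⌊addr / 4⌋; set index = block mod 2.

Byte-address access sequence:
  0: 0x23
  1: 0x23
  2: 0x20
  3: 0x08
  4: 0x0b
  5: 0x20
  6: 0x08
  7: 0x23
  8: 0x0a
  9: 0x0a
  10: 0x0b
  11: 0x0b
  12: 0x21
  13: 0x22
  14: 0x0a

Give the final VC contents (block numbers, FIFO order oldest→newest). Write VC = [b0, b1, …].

VC = [8]

#0 0x23→b8/s0 MISS; vc=[]
#1 0x23→b8/s0 L1-HIT; vc=[]
#2 0x20→b8/s0 L1-HIT; vc=[]
#3 0x8→b2/s0 MISS; vc=[8]
#4 0xb→b2/s0 L1-HIT; vc=[8]
#5 0x20→b8/s0 VC-HIT; vc=[2]
#6 0x8→b2/s0 VC-HIT; vc=[8]
#7 0x23→b8/s0 VC-HIT; vc=[2]
#8 0xa→b2/s0 VC-HIT; vc=[8]
#9 0xa→b2/s0 L1-HIT; vc=[8]
#10 0xb→b2/s0 L1-HIT; vc=[8]
#11 0xb→b2/s0 L1-HIT; vc=[8]
#12 0x21→b8/s0 VC-HIT; vc=[2]
#13 0x22→b8/s0 L1-HIT; vc=[2]
#14 0xa→b2/s0 VC-HIT; vc=[8]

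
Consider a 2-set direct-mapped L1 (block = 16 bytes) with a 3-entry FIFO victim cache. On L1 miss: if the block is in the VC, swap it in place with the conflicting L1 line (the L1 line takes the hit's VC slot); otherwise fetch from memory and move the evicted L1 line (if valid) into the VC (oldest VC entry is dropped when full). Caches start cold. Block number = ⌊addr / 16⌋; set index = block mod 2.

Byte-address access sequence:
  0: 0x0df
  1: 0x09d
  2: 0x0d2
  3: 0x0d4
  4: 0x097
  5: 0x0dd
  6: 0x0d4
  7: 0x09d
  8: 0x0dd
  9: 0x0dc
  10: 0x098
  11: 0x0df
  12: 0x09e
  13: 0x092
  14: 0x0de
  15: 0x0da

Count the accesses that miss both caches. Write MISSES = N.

MISSES = 2

#0 0xdf→b13/s1 MISS; vc=[]
#1 0x9d→b9/s1 MISS; vc=[13]
#2 0xd2→b13/s1 VC-HIT; vc=[9]
#3 0xd4→b13/s1 L1-HIT; vc=[9]
#4 0x97→b9/s1 VC-HIT; vc=[13]
#5 0xdd→b13/s1 VC-HIT; vc=[9]
#6 0xd4→b13/s1 L1-HIT; vc=[9]
#7 0x9d→b9/s1 VC-HIT; vc=[13]
#8 0xdd→b13/s1 VC-HIT; vc=[9]
#9 0xdc→b13/s1 L1-HIT; vc=[9]
#10 0x98→b9/s1 VC-HIT; vc=[13]
#11 0xdf→b13/s1 VC-HIT; vc=[9]
#12 0x9e→b9/s1 VC-HIT; vc=[13]
#13 0x92→b9/s1 L1-HIT; vc=[13]
#14 0xde→b13/s1 VC-HIT; vc=[9]
#15 0xda→b13/s1 L1-HIT; vc=[9]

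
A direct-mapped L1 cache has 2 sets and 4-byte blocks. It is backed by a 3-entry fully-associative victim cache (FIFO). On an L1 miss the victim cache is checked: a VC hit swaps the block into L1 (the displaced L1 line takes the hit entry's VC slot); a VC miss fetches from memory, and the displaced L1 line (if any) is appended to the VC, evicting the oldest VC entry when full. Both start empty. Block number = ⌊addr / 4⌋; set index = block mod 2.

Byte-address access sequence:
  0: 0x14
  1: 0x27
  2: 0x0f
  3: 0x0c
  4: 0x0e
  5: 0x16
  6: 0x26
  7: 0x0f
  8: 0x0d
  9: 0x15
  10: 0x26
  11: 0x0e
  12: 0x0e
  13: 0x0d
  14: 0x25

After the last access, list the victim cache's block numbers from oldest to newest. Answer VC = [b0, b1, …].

  [0] addr=0x14 blk=5 s=1: MISS | VC []
  [1] addr=0x27 blk=9 s=1: MISS | VC [5]
  [2] addr=0xf blk=3 s=1: MISS | VC [5, 9]
  [3] addr=0xc blk=3 s=1: L1-HIT | VC [5, 9]
  [4] addr=0xe blk=3 s=1: L1-HIT | VC [5, 9]
  [5] addr=0x16 blk=5 s=1: VC-HIT | VC [3, 9]
  [6] addr=0x26 blk=9 s=1: VC-HIT | VC [3, 5]
  [7] addr=0xf blk=3 s=1: VC-HIT | VC [9, 5]
  [8] addr=0xd blk=3 s=1: L1-HIT | VC [9, 5]
  [9] addr=0x15 blk=5 s=1: VC-HIT | VC [9, 3]
  [10] addr=0x26 blk=9 s=1: VC-HIT | VC [5, 3]
  [11] addr=0xe blk=3 s=1: VC-HIT | VC [5, 9]
  [12] addr=0xe blk=3 s=1: L1-HIT | VC [5, 9]
  [13] addr=0xd blk=3 s=1: L1-HIT | VC [5, 9]
  [14] addr=0x25 blk=9 s=1: VC-HIT | VC [5, 3]

VC = [5, 3]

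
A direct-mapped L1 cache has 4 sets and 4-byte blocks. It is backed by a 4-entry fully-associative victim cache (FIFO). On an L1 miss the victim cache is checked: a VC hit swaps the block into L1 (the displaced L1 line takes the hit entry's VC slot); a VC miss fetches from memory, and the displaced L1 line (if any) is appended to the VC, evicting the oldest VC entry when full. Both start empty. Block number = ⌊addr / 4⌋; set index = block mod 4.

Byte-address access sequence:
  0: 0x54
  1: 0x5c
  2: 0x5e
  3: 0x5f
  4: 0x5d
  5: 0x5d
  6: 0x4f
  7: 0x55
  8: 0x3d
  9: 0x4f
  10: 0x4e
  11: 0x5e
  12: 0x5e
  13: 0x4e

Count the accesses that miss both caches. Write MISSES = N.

MISSES = 4

#0 0x54→b21/s1 MISS; vc=[]
#1 0x5c→b23/s3 MISS; vc=[]
#2 0x5e→b23/s3 L1-HIT; vc=[]
#3 0x5f→b23/s3 L1-HIT; vc=[]
#4 0x5d→b23/s3 L1-HIT; vc=[]
#5 0x5d→b23/s3 L1-HIT; vc=[]
#6 0x4f→b19/s3 MISS; vc=[23]
#7 0x55→b21/s1 L1-HIT; vc=[23]
#8 0x3d→b15/s3 MISS; vc=[23,19]
#9 0x4f→b19/s3 VC-HIT; vc=[23,15]
#10 0x4e→b19/s3 L1-HIT; vc=[23,15]
#11 0x5e→b23/s3 VC-HIT; vc=[19,15]
#12 0x5e→b23/s3 L1-HIT; vc=[19,15]
#13 0x4e→b19/s3 VC-HIT; vc=[23,15]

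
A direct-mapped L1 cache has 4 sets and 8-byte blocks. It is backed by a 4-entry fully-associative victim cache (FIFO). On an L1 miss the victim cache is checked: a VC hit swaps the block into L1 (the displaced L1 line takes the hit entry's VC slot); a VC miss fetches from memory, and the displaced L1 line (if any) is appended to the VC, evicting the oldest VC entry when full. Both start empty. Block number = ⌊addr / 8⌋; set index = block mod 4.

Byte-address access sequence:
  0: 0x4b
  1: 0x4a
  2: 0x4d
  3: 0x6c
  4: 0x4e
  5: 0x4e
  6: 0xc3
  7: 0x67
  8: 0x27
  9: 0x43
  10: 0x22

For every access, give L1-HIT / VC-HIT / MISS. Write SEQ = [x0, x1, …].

SEQ = [MISS, L1-HIT, L1-HIT, MISS, VC-HIT, L1-HIT, MISS, MISS, MISS, MISS, VC-HIT]

#0 0x4b→b9/s1 MISS; vc=[]
#1 0x4a→b9/s1 L1-HIT; vc=[]
#2 0x4d→b9/s1 L1-HIT; vc=[]
#3 0x6c→b13/s1 MISS; vc=[9]
#4 0x4e→b9/s1 VC-HIT; vc=[13]
#5 0x4e→b9/s1 L1-HIT; vc=[13]
#6 0xc3→b24/s0 MISS; vc=[13]
#7 0x67→b12/s0 MISS; vc=[13,24]
#8 0x27→b4/s0 MISS; vc=[13,24,12]
#9 0x43→b8/s0 MISS; vc=[13,24,12,4]
#10 0x22→b4/s0 VC-HIT; vc=[13,24,12,8]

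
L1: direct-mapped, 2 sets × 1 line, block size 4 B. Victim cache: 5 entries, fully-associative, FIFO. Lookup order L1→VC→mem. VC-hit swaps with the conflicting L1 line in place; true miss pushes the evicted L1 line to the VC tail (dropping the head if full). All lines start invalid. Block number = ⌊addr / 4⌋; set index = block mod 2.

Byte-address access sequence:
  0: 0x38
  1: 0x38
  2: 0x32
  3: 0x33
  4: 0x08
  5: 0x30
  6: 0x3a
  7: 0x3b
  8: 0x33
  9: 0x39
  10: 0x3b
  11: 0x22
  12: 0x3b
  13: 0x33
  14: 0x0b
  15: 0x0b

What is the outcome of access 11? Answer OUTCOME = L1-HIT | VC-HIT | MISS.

  [0] addr=0x38 blk=14 s=0: MISS | VC []
  [1] addr=0x38 blk=14 s=0: L1-HIT | VC []
  [2] addr=0x32 blk=12 s=0: MISS | VC [14]
  [3] addr=0x33 blk=12 s=0: L1-HIT | VC [14]
  [4] addr=0x8 blk=2 s=0: MISS | VC [14, 12]
  [5] addr=0x30 blk=12 s=0: VC-HIT | VC [14, 2]
  [6] addr=0x3a blk=14 s=0: VC-HIT | VC [12, 2]
  [7] addr=0x3b blk=14 s=0: L1-HIT | VC [12, 2]
  [8] addr=0x33 blk=12 s=0: VC-HIT | VC [14, 2]
  [9] addr=0x39 blk=14 s=0: VC-HIT | VC [12, 2]
  [10] addr=0x3b blk=14 s=0: L1-HIT | VC [12, 2]
  [11] addr=0x22 blk=8 s=0: MISS | VC [12, 2, 14]
  [12] addr=0x3b blk=14 s=0: VC-HIT | VC [12, 2, 8]
  [13] addr=0x33 blk=12 s=0: VC-HIT | VC [14, 2, 8]
  [14] addr=0xb blk=2 s=0: VC-HIT | VC [14, 12, 8]
  [15] addr=0xb blk=2 s=0: L1-HIT | VC [14, 12, 8]

OUTCOME = MISS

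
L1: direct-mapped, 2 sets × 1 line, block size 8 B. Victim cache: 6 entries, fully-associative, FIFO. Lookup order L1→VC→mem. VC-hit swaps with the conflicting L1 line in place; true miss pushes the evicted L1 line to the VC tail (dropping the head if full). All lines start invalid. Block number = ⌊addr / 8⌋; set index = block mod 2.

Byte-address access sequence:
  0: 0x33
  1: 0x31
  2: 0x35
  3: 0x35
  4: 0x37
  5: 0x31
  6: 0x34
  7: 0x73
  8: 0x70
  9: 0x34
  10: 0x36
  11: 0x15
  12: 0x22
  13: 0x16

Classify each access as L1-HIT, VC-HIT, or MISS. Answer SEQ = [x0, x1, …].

0: 0x33 (blk 6, set 0) → MISS  vc=[]
1: 0x31 (blk 6, set 0) → L1-HIT  vc=[]
2: 0x35 (blk 6, set 0) → L1-HIT  vc=[]
3: 0x35 (blk 6, set 0) → L1-HIT  vc=[]
4: 0x37 (blk 6, set 0) → L1-HIT  vc=[]
5: 0x31 (blk 6, set 0) → L1-HIT  vc=[]
6: 0x34 (blk 6, set 0) → L1-HIT  vc=[]
7: 0x73 (blk 14, set 0) → MISS  vc=[6]
8: 0x70 (blk 14, set 0) → L1-HIT  vc=[6]
9: 0x34 (blk 6, set 0) → VC-HIT  vc=[14]
10: 0x36 (blk 6, set 0) → L1-HIT  vc=[14]
11: 0x15 (blk 2, set 0) → MISS  vc=[14, 6]
12: 0x22 (blk 4, set 0) → MISS  vc=[14, 6, 2]
13: 0x16 (blk 2, set 0) → VC-HIT  vc=[14, 6, 4]

SEQ = [MISS, L1-HIT, L1-HIT, L1-HIT, L1-HIT, L1-HIT, L1-HIT, MISS, L1-HIT, VC-HIT, L1-HIT, MISS, MISS, VC-HIT]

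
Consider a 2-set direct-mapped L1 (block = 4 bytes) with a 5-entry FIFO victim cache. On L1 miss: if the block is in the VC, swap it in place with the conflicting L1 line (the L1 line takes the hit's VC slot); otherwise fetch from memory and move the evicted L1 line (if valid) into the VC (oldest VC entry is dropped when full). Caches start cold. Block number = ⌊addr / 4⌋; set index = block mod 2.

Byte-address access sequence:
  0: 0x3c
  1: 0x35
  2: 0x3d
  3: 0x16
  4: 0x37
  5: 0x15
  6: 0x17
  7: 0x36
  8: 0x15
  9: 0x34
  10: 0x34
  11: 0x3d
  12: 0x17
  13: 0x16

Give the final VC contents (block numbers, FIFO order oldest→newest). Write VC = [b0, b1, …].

VC = [15, 13]

0: 0x3c (blk 15, set 1) → MISS  vc=[]
1: 0x35 (blk 13, set 1) → MISS  vc=[15]
2: 0x3d (blk 15, set 1) → VC-HIT  vc=[13]
3: 0x16 (blk 5, set 1) → MISS  vc=[13, 15]
4: 0x37 (blk 13, set 1) → VC-HIT  vc=[5, 15]
5: 0x15 (blk 5, set 1) → VC-HIT  vc=[13, 15]
6: 0x17 (blk 5, set 1) → L1-HIT  vc=[13, 15]
7: 0x36 (blk 13, set 1) → VC-HIT  vc=[5, 15]
8: 0x15 (blk 5, set 1) → VC-HIT  vc=[13, 15]
9: 0x34 (blk 13, set 1) → VC-HIT  vc=[5, 15]
10: 0x34 (blk 13, set 1) → L1-HIT  vc=[5, 15]
11: 0x3d (blk 15, set 1) → VC-HIT  vc=[5, 13]
12: 0x17 (blk 5, set 1) → VC-HIT  vc=[15, 13]
13: 0x16 (blk 5, set 1) → L1-HIT  vc=[15, 13]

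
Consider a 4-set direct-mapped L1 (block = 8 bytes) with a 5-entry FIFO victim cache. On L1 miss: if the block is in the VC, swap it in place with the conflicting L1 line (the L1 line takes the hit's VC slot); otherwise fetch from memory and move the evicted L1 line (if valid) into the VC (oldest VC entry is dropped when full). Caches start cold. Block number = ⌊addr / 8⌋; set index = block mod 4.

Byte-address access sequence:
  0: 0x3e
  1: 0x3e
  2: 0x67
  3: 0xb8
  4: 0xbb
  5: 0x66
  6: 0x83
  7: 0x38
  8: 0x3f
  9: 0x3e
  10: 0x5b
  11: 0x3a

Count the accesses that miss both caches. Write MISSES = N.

#0 0x3e→b7/s3 MISS; vc=[]
#1 0x3e→b7/s3 L1-HIT; vc=[]
#2 0x67→b12/s0 MISS; vc=[]
#3 0xb8→b23/s3 MISS; vc=[7]
#4 0xbb→b23/s3 L1-HIT; vc=[7]
#5 0x66→b12/s0 L1-HIT; vc=[7]
#6 0x83→b16/s0 MISS; vc=[7,12]
#7 0x38→b7/s3 VC-HIT; vc=[23,12]
#8 0x3f→b7/s3 L1-HIT; vc=[23,12]
#9 0x3e→b7/s3 L1-HIT; vc=[23,12]
#10 0x5b→b11/s3 MISS; vc=[23,12,7]
#11 0x3a→b7/s3 VC-HIT; vc=[23,12,11]

MISSES = 5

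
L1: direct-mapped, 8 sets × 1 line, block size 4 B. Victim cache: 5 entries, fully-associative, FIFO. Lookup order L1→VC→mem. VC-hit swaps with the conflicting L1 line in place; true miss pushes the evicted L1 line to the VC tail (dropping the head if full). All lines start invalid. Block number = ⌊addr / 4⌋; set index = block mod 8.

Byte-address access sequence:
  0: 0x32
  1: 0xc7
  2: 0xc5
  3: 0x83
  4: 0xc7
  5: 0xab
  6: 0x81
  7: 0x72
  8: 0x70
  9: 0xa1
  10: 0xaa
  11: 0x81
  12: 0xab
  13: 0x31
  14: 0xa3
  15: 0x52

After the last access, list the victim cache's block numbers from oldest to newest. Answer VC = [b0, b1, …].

0: 0x32 (blk 12, set 4) → MISS  vc=[]
1: 0xc7 (blk 49, set 1) → MISS  vc=[]
2: 0xc5 (blk 49, set 1) → L1-HIT  vc=[]
3: 0x83 (blk 32, set 0) → MISS  vc=[]
4: 0xc7 (blk 49, set 1) → L1-HIT  vc=[]
5: 0xab (blk 42, set 2) → MISS  vc=[]
6: 0x81 (blk 32, set 0) → L1-HIT  vc=[]
7: 0x72 (blk 28, set 4) → MISS  vc=[12]
8: 0x70 (blk 28, set 4) → L1-HIT  vc=[12]
9: 0xa1 (blk 40, set 0) → MISS  vc=[12, 32]
10: 0xaa (blk 42, set 2) → L1-HIT  vc=[12, 32]
11: 0x81 (blk 32, set 0) → VC-HIT  vc=[12, 40]
12: 0xab (blk 42, set 2) → L1-HIT  vc=[12, 40]
13: 0x31 (blk 12, set 4) → VC-HIT  vc=[28, 40]
14: 0xa3 (blk 40, set 0) → VC-HIT  vc=[28, 32]
15: 0x52 (blk 20, set 4) → MISS  vc=[28, 32, 12]

VC = [28, 32, 12]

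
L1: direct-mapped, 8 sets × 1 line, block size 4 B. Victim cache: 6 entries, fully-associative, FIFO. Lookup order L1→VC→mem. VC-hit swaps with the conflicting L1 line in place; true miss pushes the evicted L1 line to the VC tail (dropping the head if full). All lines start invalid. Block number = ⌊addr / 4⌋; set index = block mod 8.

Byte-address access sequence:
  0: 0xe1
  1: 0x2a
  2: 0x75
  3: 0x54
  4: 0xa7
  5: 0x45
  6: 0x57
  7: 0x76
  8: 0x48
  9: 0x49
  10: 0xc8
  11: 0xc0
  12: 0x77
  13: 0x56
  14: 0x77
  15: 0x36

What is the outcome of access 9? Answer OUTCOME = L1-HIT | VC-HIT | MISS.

OUTCOME = L1-HIT

#0 0xe1→b56/s0 MISS; vc=[]
#1 0x2a→b10/s2 MISS; vc=[]
#2 0x75→b29/s5 MISS; vc=[]
#3 0x54→b21/s5 MISS; vc=[29]
#4 0xa7→b41/s1 MISS; vc=[29]
#5 0x45→b17/s1 MISS; vc=[29,41]
#6 0x57→b21/s5 L1-HIT; vc=[29,41]
#7 0x76→b29/s5 VC-HIT; vc=[21,41]
#8 0x48→b18/s2 MISS; vc=[21,41,10]
#9 0x49→b18/s2 L1-HIT; vc=[21,41,10]
#10 0xc8→b50/s2 MISS; vc=[21,41,10,18]
#11 0xc0→b48/s0 MISS; vc=[21,41,10,18,56]
#12 0x77→b29/s5 L1-HIT; vc=[21,41,10,18,56]
#13 0x56→b21/s5 VC-HIT; vc=[29,41,10,18,56]
#14 0x77→b29/s5 VC-HIT; vc=[21,41,10,18,56]
#15 0x36→b13/s5 MISS; vc=[21,41,10,18,56,29]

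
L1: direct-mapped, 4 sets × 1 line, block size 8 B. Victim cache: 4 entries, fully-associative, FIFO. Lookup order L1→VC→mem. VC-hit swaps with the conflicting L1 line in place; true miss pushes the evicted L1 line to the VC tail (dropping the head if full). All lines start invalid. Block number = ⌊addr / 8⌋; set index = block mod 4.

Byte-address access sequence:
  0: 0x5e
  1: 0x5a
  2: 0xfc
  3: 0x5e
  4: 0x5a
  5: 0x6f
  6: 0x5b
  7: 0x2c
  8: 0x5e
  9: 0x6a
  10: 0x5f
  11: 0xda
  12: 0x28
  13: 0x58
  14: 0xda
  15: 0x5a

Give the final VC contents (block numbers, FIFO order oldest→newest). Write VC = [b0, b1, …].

VC = [31, 13, 27]

#0 0x5e→b11/s3 MISS; vc=[]
#1 0x5a→b11/s3 L1-HIT; vc=[]
#2 0xfc→b31/s3 MISS; vc=[11]
#3 0x5e→b11/s3 VC-HIT; vc=[31]
#4 0x5a→b11/s3 L1-HIT; vc=[31]
#5 0x6f→b13/s1 MISS; vc=[31]
#6 0x5b→b11/s3 L1-HIT; vc=[31]
#7 0x2c→b5/s1 MISS; vc=[31,13]
#8 0x5e→b11/s3 L1-HIT; vc=[31,13]
#9 0x6a→b13/s1 VC-HIT; vc=[31,5]
#10 0x5f→b11/s3 L1-HIT; vc=[31,5]
#11 0xda→b27/s3 MISS; vc=[31,5,11]
#12 0x28→b5/s1 VC-HIT; vc=[31,13,11]
#13 0x58→b11/s3 VC-HIT; vc=[31,13,27]
#14 0xda→b27/s3 VC-HIT; vc=[31,13,11]
#15 0x5a→b11/s3 VC-HIT; vc=[31,13,27]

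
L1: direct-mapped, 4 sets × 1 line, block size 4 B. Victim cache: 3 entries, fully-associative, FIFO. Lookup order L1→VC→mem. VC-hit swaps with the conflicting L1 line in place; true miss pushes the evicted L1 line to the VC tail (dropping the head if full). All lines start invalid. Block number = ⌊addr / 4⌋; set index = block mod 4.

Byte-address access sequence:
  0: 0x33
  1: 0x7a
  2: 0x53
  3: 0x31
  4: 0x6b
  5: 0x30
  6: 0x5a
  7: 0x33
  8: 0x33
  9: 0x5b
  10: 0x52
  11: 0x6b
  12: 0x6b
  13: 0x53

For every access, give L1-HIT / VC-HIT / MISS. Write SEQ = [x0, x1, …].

#0 0x33→b12/s0 MISS; vc=[]
#1 0x7a→b30/s2 MISS; vc=[]
#2 0x53→b20/s0 MISS; vc=[12]
#3 0x31→b12/s0 VC-HIT; vc=[20]
#4 0x6b→b26/s2 MISS; vc=[20,30]
#5 0x30→b12/s0 L1-HIT; vc=[20,30]
#6 0x5a→b22/s2 MISS; vc=[20,30,26]
#7 0x33→b12/s0 L1-HIT; vc=[20,30,26]
#8 0x33→b12/s0 L1-HIT; vc=[20,30,26]
#9 0x5b→b22/s2 L1-HIT; vc=[20,30,26]
#10 0x52→b20/s0 VC-HIT; vc=[12,30,26]
#11 0x6b→b26/s2 VC-HIT; vc=[12,30,22]
#12 0x6b→b26/s2 L1-HIT; vc=[12,30,22]
#13 0x53→b20/s0 L1-HIT; vc=[12,30,22]

SEQ = [MISS, MISS, MISS, VC-HIT, MISS, L1-HIT, MISS, L1-HIT, L1-HIT, L1-HIT, VC-HIT, VC-HIT, L1-HIT, L1-HIT]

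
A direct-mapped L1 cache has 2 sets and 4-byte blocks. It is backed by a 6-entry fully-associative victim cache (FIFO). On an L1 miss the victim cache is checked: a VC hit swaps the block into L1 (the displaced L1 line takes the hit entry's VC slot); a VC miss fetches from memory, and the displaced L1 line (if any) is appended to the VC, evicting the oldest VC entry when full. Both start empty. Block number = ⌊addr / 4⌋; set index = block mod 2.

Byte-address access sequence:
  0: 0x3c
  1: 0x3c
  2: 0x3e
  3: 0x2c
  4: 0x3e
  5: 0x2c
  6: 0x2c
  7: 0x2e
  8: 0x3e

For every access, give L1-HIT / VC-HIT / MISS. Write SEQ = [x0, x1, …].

SEQ = [MISS, L1-HIT, L1-HIT, MISS, VC-HIT, VC-HIT, L1-HIT, L1-HIT, VC-HIT]

0: 0x3c (blk 15, set 1) → MISS  vc=[]
1: 0x3c (blk 15, set 1) → L1-HIT  vc=[]
2: 0x3e (blk 15, set 1) → L1-HIT  vc=[]
3: 0x2c (blk 11, set 1) → MISS  vc=[15]
4: 0x3e (blk 15, set 1) → VC-HIT  vc=[11]
5: 0x2c (blk 11, set 1) → VC-HIT  vc=[15]
6: 0x2c (blk 11, set 1) → L1-HIT  vc=[15]
7: 0x2e (blk 11, set 1) → L1-HIT  vc=[15]
8: 0x3e (blk 15, set 1) → VC-HIT  vc=[11]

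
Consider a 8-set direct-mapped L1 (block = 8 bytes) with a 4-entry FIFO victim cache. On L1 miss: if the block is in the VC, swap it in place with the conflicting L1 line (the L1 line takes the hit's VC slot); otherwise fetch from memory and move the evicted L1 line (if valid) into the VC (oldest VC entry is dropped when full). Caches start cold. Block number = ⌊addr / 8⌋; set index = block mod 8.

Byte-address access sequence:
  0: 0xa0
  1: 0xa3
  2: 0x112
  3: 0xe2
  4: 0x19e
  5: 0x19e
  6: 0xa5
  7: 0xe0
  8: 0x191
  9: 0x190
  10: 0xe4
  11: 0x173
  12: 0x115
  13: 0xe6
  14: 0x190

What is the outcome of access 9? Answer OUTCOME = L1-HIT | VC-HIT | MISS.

OUTCOME = L1-HIT

#0 0xa0→b20/s4 MISS; vc=[]
#1 0xa3→b20/s4 L1-HIT; vc=[]
#2 0x112→b34/s2 MISS; vc=[]
#3 0xe2→b28/s4 MISS; vc=[20]
#4 0x19e→b51/s3 MISS; vc=[20]
#5 0x19e→b51/s3 L1-HIT; vc=[20]
#6 0xa5→b20/s4 VC-HIT; vc=[28]
#7 0xe0→b28/s4 VC-HIT; vc=[20]
#8 0x191→b50/s2 MISS; vc=[20,34]
#9 0x190→b50/s2 L1-HIT; vc=[20,34]
#10 0xe4→b28/s4 L1-HIT; vc=[20,34]
#11 0x173→b46/s6 MISS; vc=[20,34]
#12 0x115→b34/s2 VC-HIT; vc=[20,50]
#13 0xe6→b28/s4 L1-HIT; vc=[20,50]
#14 0x190→b50/s2 VC-HIT; vc=[20,34]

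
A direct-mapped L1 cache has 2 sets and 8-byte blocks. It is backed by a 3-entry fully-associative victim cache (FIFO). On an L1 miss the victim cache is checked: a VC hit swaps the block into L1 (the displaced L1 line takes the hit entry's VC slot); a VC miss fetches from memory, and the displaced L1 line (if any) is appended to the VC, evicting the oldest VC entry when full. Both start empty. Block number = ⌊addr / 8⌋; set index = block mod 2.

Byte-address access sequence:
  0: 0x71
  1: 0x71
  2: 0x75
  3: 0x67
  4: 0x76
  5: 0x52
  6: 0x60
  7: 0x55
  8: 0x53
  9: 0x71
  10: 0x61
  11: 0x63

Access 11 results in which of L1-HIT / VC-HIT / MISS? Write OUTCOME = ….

OUTCOME = L1-HIT

#0 0x71→b14/s0 MISS; vc=[]
#1 0x71→b14/s0 L1-HIT; vc=[]
#2 0x75→b14/s0 L1-HIT; vc=[]
#3 0x67→b12/s0 MISS; vc=[14]
#4 0x76→b14/s0 VC-HIT; vc=[12]
#5 0x52→b10/s0 MISS; vc=[12,14]
#6 0x60→b12/s0 VC-HIT; vc=[10,14]
#7 0x55→b10/s0 VC-HIT; vc=[12,14]
#8 0x53→b10/s0 L1-HIT; vc=[12,14]
#9 0x71→b14/s0 VC-HIT; vc=[12,10]
#10 0x61→b12/s0 VC-HIT; vc=[14,10]
#11 0x63→b12/s0 L1-HIT; vc=[14,10]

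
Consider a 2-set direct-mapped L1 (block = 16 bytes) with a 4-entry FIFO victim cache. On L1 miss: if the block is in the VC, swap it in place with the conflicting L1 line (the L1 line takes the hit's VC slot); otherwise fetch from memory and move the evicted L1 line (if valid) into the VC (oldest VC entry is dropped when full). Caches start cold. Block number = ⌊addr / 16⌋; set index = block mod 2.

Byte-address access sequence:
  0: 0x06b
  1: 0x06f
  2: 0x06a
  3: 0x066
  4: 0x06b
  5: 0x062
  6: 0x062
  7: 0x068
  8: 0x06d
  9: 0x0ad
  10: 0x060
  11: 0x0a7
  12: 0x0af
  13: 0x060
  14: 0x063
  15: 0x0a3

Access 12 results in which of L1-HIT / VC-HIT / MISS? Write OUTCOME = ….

0: 0x6b (blk 6, set 0) → MISS  vc=[]
1: 0x6f (blk 6, set 0) → L1-HIT  vc=[]
2: 0x6a (blk 6, set 0) → L1-HIT  vc=[]
3: 0x66 (blk 6, set 0) → L1-HIT  vc=[]
4: 0x6b (blk 6, set 0) → L1-HIT  vc=[]
5: 0x62 (blk 6, set 0) → L1-HIT  vc=[]
6: 0x62 (blk 6, set 0) → L1-HIT  vc=[]
7: 0x68 (blk 6, set 0) → L1-HIT  vc=[]
8: 0x6d (blk 6, set 0) → L1-HIT  vc=[]
9: 0xad (blk 10, set 0) → MISS  vc=[6]
10: 0x60 (blk 6, set 0) → VC-HIT  vc=[10]
11: 0xa7 (blk 10, set 0) → VC-HIT  vc=[6]
12: 0xaf (blk 10, set 0) → L1-HIT  vc=[6]
13: 0x60 (blk 6, set 0) → VC-HIT  vc=[10]
14: 0x63 (blk 6, set 0) → L1-HIT  vc=[10]
15: 0xa3 (blk 10, set 0) → VC-HIT  vc=[6]

OUTCOME = L1-HIT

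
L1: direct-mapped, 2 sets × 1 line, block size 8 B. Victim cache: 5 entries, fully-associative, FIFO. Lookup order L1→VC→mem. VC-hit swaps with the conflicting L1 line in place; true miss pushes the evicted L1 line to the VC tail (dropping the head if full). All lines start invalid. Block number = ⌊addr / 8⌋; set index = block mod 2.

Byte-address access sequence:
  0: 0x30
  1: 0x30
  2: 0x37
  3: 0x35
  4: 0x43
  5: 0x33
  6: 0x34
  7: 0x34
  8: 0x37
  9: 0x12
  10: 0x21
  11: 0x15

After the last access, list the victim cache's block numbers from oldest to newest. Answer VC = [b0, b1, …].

VC = [8, 6, 4]

#0 0x30→b6/s0 MISS; vc=[]
#1 0x30→b6/s0 L1-HIT; vc=[]
#2 0x37→b6/s0 L1-HIT; vc=[]
#3 0x35→b6/s0 L1-HIT; vc=[]
#4 0x43→b8/s0 MISS; vc=[6]
#5 0x33→b6/s0 VC-HIT; vc=[8]
#6 0x34→b6/s0 L1-HIT; vc=[8]
#7 0x34→b6/s0 L1-HIT; vc=[8]
#8 0x37→b6/s0 L1-HIT; vc=[8]
#9 0x12→b2/s0 MISS; vc=[8,6]
#10 0x21→b4/s0 MISS; vc=[8,6,2]
#11 0x15→b2/s0 VC-HIT; vc=[8,6,4]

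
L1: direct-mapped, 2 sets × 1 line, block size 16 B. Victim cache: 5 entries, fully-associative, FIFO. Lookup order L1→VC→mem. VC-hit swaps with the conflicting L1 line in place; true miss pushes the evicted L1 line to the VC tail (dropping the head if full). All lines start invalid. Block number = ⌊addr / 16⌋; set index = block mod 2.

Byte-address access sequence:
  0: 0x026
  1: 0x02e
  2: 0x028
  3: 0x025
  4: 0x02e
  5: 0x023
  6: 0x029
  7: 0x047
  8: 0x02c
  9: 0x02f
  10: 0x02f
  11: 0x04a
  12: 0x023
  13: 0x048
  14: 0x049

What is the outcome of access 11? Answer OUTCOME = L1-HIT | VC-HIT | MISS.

#0 0x26→b2/s0 MISS; vc=[]
#1 0x2e→b2/s0 L1-HIT; vc=[]
#2 0x28→b2/s0 L1-HIT; vc=[]
#3 0x25→b2/s0 L1-HIT; vc=[]
#4 0x2e→b2/s0 L1-HIT; vc=[]
#5 0x23→b2/s0 L1-HIT; vc=[]
#6 0x29→b2/s0 L1-HIT; vc=[]
#7 0x47→b4/s0 MISS; vc=[2]
#8 0x2c→b2/s0 VC-HIT; vc=[4]
#9 0x2f→b2/s0 L1-HIT; vc=[4]
#10 0x2f→b2/s0 L1-HIT; vc=[4]
#11 0x4a→b4/s0 VC-HIT; vc=[2]
#12 0x23→b2/s0 VC-HIT; vc=[4]
#13 0x48→b4/s0 VC-HIT; vc=[2]
#14 0x49→b4/s0 L1-HIT; vc=[2]

OUTCOME = VC-HIT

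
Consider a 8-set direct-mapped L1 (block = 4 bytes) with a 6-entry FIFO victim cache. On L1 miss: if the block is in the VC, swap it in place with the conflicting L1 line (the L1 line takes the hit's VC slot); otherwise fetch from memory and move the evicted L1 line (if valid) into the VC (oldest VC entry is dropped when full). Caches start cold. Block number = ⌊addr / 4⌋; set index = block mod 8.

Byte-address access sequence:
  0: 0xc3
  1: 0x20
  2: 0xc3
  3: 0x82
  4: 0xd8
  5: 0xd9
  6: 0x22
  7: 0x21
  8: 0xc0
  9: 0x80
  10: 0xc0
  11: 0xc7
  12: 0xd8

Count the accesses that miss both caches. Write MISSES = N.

MISSES = 5

  [0] addr=0xc3 blk=48 s=0: MISS | VC []
  [1] addr=0x20 blk=8 s=0: MISS | VC [48]
  [2] addr=0xc3 blk=48 s=0: VC-HIT | VC [8]
  [3] addr=0x82 blk=32 s=0: MISS | VC [8, 48]
  [4] addr=0xd8 blk=54 s=6: MISS | VC [8, 48]
  [5] addr=0xd9 blk=54 s=6: L1-HIT | VC [8, 48]
  [6] addr=0x22 blk=8 s=0: VC-HIT | VC [32, 48]
  [7] addr=0x21 blk=8 s=0: L1-HIT | VC [32, 48]
  [8] addr=0xc0 blk=48 s=0: VC-HIT | VC [32, 8]
  [9] addr=0x80 blk=32 s=0: VC-HIT | VC [48, 8]
  [10] addr=0xc0 blk=48 s=0: VC-HIT | VC [32, 8]
  [11] addr=0xc7 blk=49 s=1: MISS | VC [32, 8]
  [12] addr=0xd8 blk=54 s=6: L1-HIT | VC [32, 8]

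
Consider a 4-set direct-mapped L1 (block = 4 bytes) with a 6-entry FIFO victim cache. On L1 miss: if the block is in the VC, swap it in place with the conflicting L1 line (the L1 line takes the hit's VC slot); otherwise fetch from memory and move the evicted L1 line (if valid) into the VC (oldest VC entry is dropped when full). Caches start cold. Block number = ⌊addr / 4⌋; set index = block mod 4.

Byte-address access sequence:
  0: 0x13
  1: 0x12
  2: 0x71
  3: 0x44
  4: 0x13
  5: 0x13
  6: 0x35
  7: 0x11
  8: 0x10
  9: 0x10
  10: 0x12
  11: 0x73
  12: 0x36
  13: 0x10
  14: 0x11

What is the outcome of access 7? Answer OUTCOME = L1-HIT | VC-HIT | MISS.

  [0] addr=0x13 blk=4 s=0: MISS | VC []
  [1] addr=0x12 blk=4 s=0: L1-HIT | VC []
  [2] addr=0x71 blk=28 s=0: MISS | VC [4]
  [3] addr=0x44 blk=17 s=1: MISS | VC [4]
  [4] addr=0x13 blk=4 s=0: VC-HIT | VC [28]
  [5] addr=0x13 blk=4 s=0: L1-HIT | VC [28]
  [6] addr=0x35 blk=13 s=1: MISS | VC [28, 17]
  [7] addr=0x11 blk=4 s=0: L1-HIT | VC [28, 17]
  [8] addr=0x10 blk=4 s=0: L1-HIT | VC [28, 17]
  [9] addr=0x10 blk=4 s=0: L1-HIT | VC [28, 17]
  [10] addr=0x12 blk=4 s=0: L1-HIT | VC [28, 17]
  [11] addr=0x73 blk=28 s=0: VC-HIT | VC [4, 17]
  [12] addr=0x36 blk=13 s=1: L1-HIT | VC [4, 17]
  [13] addr=0x10 blk=4 s=0: VC-HIT | VC [28, 17]
  [14] addr=0x11 blk=4 s=0: L1-HIT | VC [28, 17]

OUTCOME = L1-HIT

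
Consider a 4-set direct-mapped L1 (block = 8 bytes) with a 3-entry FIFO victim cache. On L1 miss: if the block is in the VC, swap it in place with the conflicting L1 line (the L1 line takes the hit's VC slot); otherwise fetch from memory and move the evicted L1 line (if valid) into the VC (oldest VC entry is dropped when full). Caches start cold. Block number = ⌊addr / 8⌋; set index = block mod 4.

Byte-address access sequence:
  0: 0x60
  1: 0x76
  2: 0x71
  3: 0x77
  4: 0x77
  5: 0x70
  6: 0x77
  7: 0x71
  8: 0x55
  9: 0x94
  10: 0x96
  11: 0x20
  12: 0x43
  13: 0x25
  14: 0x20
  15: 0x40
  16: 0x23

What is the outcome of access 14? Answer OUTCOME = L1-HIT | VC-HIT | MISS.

OUTCOME = L1-HIT

  [0] addr=0x60 blk=12 s=0: MISS | VC []
  [1] addr=0x76 blk=14 s=2: MISS | VC []
  [2] addr=0x71 blk=14 s=2: L1-HIT | VC []
  [3] addr=0x77 blk=14 s=2: L1-HIT | VC []
  [4] addr=0x77 blk=14 s=2: L1-HIT | VC []
  [5] addr=0x70 blk=14 s=2: L1-HIT | VC []
  [6] addr=0x77 blk=14 s=2: L1-HIT | VC []
  [7] addr=0x71 blk=14 s=2: L1-HIT | VC []
  [8] addr=0x55 blk=10 s=2: MISS | VC [14]
  [9] addr=0x94 blk=18 s=2: MISS | VC [14, 10]
  [10] addr=0x96 blk=18 s=2: L1-HIT | VC [14, 10]
  [11] addr=0x20 blk=4 s=0: MISS | VC [14, 10, 12]
  [12] addr=0x43 blk=8 s=0: MISS | VC [10, 12, 4]
  [13] addr=0x25 blk=4 s=0: VC-HIT | VC [10, 12, 8]
  [14] addr=0x20 blk=4 s=0: L1-HIT | VC [10, 12, 8]
  [15] addr=0x40 blk=8 s=0: VC-HIT | VC [10, 12, 4]
  [16] addr=0x23 blk=4 s=0: VC-HIT | VC [10, 12, 8]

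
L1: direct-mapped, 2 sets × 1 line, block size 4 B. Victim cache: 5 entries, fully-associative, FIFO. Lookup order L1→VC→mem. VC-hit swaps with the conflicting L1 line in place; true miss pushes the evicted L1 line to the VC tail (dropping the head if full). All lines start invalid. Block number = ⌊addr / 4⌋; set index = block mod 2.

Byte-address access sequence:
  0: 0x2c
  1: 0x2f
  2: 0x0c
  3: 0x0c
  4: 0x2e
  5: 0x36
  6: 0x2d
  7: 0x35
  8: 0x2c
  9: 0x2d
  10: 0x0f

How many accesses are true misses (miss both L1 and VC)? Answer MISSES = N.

MISSES = 3

  [0] addr=0x2c blk=11 s=1: MISS | VC []
  [1] addr=0x2f blk=11 s=1: L1-HIT | VC []
  [2] addr=0xc blk=3 s=1: MISS | VC [11]
  [3] addr=0xc blk=3 s=1: L1-HIT | VC [11]
  [4] addr=0x2e blk=11 s=1: VC-HIT | VC [3]
  [5] addr=0x36 blk=13 s=1: MISS | VC [3, 11]
  [6] addr=0x2d blk=11 s=1: VC-HIT | VC [3, 13]
  [7] addr=0x35 blk=13 s=1: VC-HIT | VC [3, 11]
  [8] addr=0x2c blk=11 s=1: VC-HIT | VC [3, 13]
  [9] addr=0x2d blk=11 s=1: L1-HIT | VC [3, 13]
  [10] addr=0xf blk=3 s=1: VC-HIT | VC [11, 13]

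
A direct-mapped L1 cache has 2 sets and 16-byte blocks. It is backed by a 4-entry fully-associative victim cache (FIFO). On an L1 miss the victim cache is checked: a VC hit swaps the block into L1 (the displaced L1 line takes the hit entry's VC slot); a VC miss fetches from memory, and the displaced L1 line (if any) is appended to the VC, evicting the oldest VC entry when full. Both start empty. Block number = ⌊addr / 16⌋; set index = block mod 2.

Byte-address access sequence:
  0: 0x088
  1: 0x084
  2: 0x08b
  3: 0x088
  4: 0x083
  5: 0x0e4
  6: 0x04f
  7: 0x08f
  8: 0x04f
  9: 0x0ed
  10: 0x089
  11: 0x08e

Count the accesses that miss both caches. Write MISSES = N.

  [0] addr=0x88 blk=8 s=0: MISS | VC []
  [1] addr=0x84 blk=8 s=0: L1-HIT | VC []
  [2] addr=0x8b blk=8 s=0: L1-HIT | VC []
  [3] addr=0x88 blk=8 s=0: L1-HIT | VC []
  [4] addr=0x83 blk=8 s=0: L1-HIT | VC []
  [5] addr=0xe4 blk=14 s=0: MISS | VC [8]
  [6] addr=0x4f blk=4 s=0: MISS | VC [8, 14]
  [7] addr=0x8f blk=8 s=0: VC-HIT | VC [4, 14]
  [8] addr=0x4f blk=4 s=0: VC-HIT | VC [8, 14]
  [9] addr=0xed blk=14 s=0: VC-HIT | VC [8, 4]
  [10] addr=0x89 blk=8 s=0: VC-HIT | VC [14, 4]
  [11] addr=0x8e blk=8 s=0: L1-HIT | VC [14, 4]

MISSES = 3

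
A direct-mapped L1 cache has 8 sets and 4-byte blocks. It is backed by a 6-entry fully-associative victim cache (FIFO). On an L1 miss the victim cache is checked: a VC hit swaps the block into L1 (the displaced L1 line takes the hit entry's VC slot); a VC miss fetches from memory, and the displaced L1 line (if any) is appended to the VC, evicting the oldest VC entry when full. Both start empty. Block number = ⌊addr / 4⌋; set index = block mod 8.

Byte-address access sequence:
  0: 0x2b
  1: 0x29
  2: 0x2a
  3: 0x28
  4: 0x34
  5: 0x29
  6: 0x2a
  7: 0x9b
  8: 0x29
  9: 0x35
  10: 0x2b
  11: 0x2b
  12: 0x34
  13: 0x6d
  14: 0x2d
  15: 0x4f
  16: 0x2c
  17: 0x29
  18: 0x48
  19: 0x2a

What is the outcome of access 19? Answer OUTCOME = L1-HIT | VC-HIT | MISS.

  [0] addr=0x2b blk=10 s=2: MISS | VC []
  [1] addr=0x29 blk=10 s=2: L1-HIT | VC []
  [2] addr=0x2a blk=10 s=2: L1-HIT | VC []
  [3] addr=0x28 blk=10 s=2: L1-HIT | VC []
  [4] addr=0x34 blk=13 s=5: MISS | VC []
  [5] addr=0x29 blk=10 s=2: L1-HIT | VC []
  [6] addr=0x2a blk=10 s=2: L1-HIT | VC []
  [7] addr=0x9b blk=38 s=6: MISS | VC []
  [8] addr=0x29 blk=10 s=2: L1-HIT | VC []
  [9] addr=0x35 blk=13 s=5: L1-HIT | VC []
  [10] addr=0x2b blk=10 s=2: L1-HIT | VC []
  [11] addr=0x2b blk=10 s=2: L1-HIT | VC []
  [12] addr=0x34 blk=13 s=5: L1-HIT | VC []
  [13] addr=0x6d blk=27 s=3: MISS | VC []
  [14] addr=0x2d blk=11 s=3: MISS | VC [27]
  [15] addr=0x4f blk=19 s=3: MISS | VC [27, 11]
  [16] addr=0x2c blk=11 s=3: VC-HIT | VC [27, 19]
  [17] addr=0x29 blk=10 s=2: L1-HIT | VC [27, 19]
  [18] addr=0x48 blk=18 s=2: MISS | VC [27, 19, 10]
  [19] addr=0x2a blk=10 s=2: VC-HIT | VC [27, 19, 18]

OUTCOME = VC-HIT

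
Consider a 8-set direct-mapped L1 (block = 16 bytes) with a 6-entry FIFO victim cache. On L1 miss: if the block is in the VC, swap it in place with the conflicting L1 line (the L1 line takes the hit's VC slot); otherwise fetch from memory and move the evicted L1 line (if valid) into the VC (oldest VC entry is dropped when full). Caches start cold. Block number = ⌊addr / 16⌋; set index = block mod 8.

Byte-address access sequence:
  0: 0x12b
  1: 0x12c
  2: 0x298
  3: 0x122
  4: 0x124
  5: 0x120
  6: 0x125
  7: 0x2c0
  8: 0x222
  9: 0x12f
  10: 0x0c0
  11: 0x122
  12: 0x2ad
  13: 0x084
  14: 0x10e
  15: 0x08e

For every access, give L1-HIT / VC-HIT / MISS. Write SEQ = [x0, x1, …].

0: 0x12b (blk 18, set 2) → MISS  vc=[]
1: 0x12c (blk 18, set 2) → L1-HIT  vc=[]
2: 0x298 (blk 41, set 1) → MISS  vc=[]
3: 0x122 (blk 18, set 2) → L1-HIT  vc=[]
4: 0x124 (blk 18, set 2) → L1-HIT  vc=[]
5: 0x120 (blk 18, set 2) → L1-HIT  vc=[]
6: 0x125 (blk 18, set 2) → L1-HIT  vc=[]
7: 0x2c0 (blk 44, set 4) → MISS  vc=[]
8: 0x222 (blk 34, set 2) → MISS  vc=[18]
9: 0x12f (blk 18, set 2) → VC-HIT  vc=[34]
10: 0xc0 (blk 12, set 4) → MISS  vc=[34, 44]
11: 0x122 (blk 18, set 2) → L1-HIT  vc=[34, 44]
12: 0x2ad (blk 42, set 2) → MISS  vc=[34, 44, 18]
13: 0x84 (blk 8, set 0) → MISS  vc=[34, 44, 18]
14: 0x10e (blk 16, set 0) → MISS  vc=[34, 44, 18, 8]
15: 0x8e (blk 8, set 0) → VC-HIT  vc=[34, 44, 18, 16]

SEQ = [MISS, L1-HIT, MISS, L1-HIT, L1-HIT, L1-HIT, L1-HIT, MISS, MISS, VC-HIT, MISS, L1-HIT, MISS, MISS, MISS, VC-HIT]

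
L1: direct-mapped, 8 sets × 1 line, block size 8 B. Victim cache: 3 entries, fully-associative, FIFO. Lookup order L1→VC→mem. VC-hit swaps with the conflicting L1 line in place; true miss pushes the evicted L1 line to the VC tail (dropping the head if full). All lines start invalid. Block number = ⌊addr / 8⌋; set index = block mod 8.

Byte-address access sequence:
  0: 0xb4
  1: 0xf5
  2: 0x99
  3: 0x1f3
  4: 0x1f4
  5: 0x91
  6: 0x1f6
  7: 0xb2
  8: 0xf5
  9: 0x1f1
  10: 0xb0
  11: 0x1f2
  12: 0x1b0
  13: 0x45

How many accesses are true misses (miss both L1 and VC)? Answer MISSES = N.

  [0] addr=0xb4 blk=22 s=6: MISS | VC []
  [1] addr=0xf5 blk=30 s=6: MISS | VC [22]
  [2] addr=0x99 blk=19 s=3: MISS | VC [22]
  [3] addr=0x1f3 blk=62 s=6: MISS | VC [22, 30]
  [4] addr=0x1f4 blk=62 s=6: L1-HIT | VC [22, 30]
  [5] addr=0x91 blk=18 s=2: MISS | VC [22, 30]
  [6] addr=0x1f6 blk=62 s=6: L1-HIT | VC [22, 30]
  [7] addr=0xb2 blk=22 s=6: VC-HIT | VC [62, 30]
  [8] addr=0xf5 blk=30 s=6: VC-HIT | VC [62, 22]
  [9] addr=0x1f1 blk=62 s=6: VC-HIT | VC [30, 22]
  [10] addr=0xb0 blk=22 s=6: VC-HIT | VC [30, 62]
  [11] addr=0x1f2 blk=62 s=6: VC-HIT | VC [30, 22]
  [12] addr=0x1b0 blk=54 s=6: MISS | VC [30, 22, 62]
  [13] addr=0x45 blk=8 s=0: MISS | VC [30, 22, 62]

MISSES = 7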